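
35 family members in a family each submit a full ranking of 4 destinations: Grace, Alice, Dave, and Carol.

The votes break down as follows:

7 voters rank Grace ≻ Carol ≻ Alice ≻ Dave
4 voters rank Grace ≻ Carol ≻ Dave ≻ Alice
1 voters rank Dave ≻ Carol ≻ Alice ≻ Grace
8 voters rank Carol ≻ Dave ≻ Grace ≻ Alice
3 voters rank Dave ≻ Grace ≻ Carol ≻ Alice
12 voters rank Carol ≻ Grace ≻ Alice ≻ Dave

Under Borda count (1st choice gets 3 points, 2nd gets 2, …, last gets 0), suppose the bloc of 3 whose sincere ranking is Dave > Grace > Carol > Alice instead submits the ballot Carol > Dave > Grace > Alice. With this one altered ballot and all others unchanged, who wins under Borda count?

Borda totals with the altered ballot: Grace 68, Alice 20, Dave 29, Carol 93.
The winner is unchanged: still Carol.

Carol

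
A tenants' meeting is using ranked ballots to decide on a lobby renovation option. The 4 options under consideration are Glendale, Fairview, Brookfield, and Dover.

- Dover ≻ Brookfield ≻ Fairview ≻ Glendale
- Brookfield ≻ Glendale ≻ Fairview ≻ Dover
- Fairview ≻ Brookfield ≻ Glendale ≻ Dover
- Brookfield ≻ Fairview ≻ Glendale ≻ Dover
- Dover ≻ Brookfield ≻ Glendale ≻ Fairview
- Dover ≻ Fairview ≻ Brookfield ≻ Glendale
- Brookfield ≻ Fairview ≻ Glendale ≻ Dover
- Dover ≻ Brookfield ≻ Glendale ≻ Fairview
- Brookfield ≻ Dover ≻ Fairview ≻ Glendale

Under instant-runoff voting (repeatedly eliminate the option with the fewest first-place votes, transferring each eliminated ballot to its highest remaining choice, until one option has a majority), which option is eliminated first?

Glendale

Round 1: Brookfield 4, Dover 4, Fairview 1, Glendale 0. Glendale has the fewest and is eliminated.
Round 2: Brookfield 4, Dover 4, Fairview 1. Fairview has the fewest and is eliminated.
Round 3: Brookfield 5, Dover 4. Brookfield has a majority.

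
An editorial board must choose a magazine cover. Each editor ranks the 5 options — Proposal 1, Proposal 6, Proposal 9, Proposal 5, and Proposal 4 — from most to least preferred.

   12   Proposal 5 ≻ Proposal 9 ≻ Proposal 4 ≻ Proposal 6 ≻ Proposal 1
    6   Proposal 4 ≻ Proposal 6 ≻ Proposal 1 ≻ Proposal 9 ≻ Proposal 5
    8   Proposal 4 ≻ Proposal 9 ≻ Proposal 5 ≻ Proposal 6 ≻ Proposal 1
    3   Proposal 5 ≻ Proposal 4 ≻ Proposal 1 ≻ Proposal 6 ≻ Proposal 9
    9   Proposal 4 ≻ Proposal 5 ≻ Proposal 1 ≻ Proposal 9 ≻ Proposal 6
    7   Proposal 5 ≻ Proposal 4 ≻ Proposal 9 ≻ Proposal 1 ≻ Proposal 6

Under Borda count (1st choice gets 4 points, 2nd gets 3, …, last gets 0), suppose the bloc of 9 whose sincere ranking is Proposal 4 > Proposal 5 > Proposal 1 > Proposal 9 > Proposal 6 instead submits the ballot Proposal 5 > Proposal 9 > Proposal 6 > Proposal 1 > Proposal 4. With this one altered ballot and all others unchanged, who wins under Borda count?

Proposal 5

Borda totals with the altered ballot: Proposal 1 34, Proposal 6 59, Proposal 9 107, Proposal 5 140, Proposal 4 110.
The switch changes the winner from Proposal 4 to Proposal 5.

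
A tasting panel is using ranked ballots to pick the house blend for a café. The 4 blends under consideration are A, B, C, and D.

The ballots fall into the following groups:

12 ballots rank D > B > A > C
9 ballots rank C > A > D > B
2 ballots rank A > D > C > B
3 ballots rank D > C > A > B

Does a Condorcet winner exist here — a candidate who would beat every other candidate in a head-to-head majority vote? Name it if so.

D

Head-to-head results (26 voters total):
A vs B: A wins 14–12.
A vs C: A wins 14–12.
A vs D: D wins 15–11.
B vs C: C wins 14–12.
B vs D: D wins 26–0.
C vs D: D wins 17–9.
D beats each rival — A (15–11), B (26–0), C (17–9) — so D is the Condorcet winner.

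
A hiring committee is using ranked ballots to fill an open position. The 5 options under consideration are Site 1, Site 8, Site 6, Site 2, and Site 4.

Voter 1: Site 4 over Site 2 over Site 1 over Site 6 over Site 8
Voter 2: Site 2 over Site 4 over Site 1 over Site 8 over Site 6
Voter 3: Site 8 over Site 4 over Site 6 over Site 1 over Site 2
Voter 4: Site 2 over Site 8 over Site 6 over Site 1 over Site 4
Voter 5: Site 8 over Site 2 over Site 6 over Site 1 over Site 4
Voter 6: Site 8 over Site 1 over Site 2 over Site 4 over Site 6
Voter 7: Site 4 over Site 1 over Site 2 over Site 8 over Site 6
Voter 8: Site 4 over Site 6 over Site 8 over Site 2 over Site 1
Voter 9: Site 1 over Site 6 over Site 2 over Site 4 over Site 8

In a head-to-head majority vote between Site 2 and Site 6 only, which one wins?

Site 2

Ballots ranking Site 2 above Site 6: 6.
Ballots ranking Site 6 above Site 2: 3.
Site 2 wins the head-to-head, 6–3.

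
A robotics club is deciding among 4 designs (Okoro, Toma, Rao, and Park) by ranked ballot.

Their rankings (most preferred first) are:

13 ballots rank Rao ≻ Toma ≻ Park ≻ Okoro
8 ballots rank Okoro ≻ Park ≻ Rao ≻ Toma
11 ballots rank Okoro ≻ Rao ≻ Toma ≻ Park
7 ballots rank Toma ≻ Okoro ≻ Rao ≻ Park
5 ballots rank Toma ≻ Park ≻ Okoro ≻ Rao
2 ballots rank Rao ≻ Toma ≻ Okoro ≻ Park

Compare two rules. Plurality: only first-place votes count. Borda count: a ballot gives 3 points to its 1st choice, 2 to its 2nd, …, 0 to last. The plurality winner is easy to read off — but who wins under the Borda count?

Rao

Plurality first-place counts: Okoro 19, Toma 12, Rao 15, Park 0 → Okoro.
Borda totals: Okoro 78, Toma 77, Rao 82, Park 39 → Rao.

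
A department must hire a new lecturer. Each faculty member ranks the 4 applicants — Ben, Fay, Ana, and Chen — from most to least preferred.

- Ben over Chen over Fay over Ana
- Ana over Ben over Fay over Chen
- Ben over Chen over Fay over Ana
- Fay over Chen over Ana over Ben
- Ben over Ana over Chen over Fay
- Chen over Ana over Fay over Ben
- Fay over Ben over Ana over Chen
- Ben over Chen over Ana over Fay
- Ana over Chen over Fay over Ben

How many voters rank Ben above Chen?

6

Ballots ranking Ben above Chen: 6.
Ballots ranking Chen above Ben: 3.
So 6 of 9 voters prefer Ben to Chen.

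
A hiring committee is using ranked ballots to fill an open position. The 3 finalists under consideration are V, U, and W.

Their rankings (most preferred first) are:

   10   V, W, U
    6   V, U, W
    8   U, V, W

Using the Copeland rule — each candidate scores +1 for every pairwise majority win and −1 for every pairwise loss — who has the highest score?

V

Pairwise results:
  V vs U: V wins 16–8.
  V vs W: V wins 24–0.
  U vs W: U wins 14–10.
Copeland scores (wins − losses):
  V: 2 − 0 = 2
  U: 1 − 1 = 0
  W: 0 − 2 = -2
V has the best Copeland score.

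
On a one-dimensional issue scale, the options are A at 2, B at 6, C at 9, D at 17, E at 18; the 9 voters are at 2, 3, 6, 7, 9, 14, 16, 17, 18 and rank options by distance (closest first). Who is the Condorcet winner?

C

With single-peaked preferences on a line, the Condorcet winner is the candidate closest to the median voter.
The median voter (position 9) is closest to C at 9.
Check: C vs E — voters closer to C: 5 of 9.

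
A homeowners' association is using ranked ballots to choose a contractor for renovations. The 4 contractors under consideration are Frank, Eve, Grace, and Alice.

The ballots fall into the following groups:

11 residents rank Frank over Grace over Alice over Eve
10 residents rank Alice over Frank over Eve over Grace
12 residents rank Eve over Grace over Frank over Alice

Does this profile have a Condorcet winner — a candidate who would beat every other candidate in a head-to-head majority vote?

Yes

Head-to-head results (33 voters total):
Frank vs Eve: Frank wins 21–12.
Frank vs Grace: Frank wins 21–12.
Frank vs Alice: Frank wins 23–10.
Eve vs Grace: Eve wins 22–11.
Eve vs Alice: Alice wins 21–12.
Grace vs Alice: Grace wins 23–10.
Frank beats each rival — Eve (21–12), Grace (21–12), Alice (23–10) — so Frank is the Condorcet winner.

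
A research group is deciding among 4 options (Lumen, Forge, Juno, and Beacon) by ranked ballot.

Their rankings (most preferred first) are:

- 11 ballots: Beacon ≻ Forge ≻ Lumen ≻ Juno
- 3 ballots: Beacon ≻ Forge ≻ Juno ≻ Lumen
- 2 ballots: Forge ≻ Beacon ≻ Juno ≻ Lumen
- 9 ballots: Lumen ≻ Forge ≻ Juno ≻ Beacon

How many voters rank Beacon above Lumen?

Ballots ranking Beacon above Lumen: 11+3+2 = 16.
Ballots ranking Lumen above Beacon: 9.
So 16 of 25 voters prefer Beacon to Lumen.

16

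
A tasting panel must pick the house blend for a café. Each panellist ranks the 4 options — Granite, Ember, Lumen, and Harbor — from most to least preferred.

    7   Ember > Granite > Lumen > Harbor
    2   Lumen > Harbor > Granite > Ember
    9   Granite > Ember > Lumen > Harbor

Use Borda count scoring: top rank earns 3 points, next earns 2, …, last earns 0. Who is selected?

Borda scores:
  Granite: 7·2 + 2·1 + 9·3 = 43
  Ember: 7·3 + 2·0 + 9·2 = 39
  Lumen: 7·1 + 2·3 + 9·1 = 22
  Harbor: 7·0 + 2·2 + 9·0 = 4
Granite has the highest total.

Granite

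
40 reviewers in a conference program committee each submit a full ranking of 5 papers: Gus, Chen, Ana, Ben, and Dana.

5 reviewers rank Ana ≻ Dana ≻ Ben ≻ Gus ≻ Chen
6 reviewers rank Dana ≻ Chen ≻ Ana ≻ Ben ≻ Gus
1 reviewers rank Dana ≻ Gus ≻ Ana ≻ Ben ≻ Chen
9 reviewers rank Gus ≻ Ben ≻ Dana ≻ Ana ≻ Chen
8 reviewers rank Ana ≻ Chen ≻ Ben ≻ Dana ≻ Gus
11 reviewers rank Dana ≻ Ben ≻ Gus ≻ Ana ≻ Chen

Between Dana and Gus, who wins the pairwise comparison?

Ballots ranking Dana above Gus: 5+6+1+8+11 = 31.
Ballots ranking Gus above Dana: 9.
Dana wins the head-to-head, 31–9.

Dana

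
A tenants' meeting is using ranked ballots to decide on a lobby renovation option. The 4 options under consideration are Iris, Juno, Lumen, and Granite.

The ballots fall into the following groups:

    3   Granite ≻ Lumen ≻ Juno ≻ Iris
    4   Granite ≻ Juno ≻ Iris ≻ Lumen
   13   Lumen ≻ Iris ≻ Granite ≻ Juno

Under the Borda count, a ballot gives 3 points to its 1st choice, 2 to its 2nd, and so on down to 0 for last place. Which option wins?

Lumen

Borda scores:
  Iris: 3·0 + 4·1 + 13·2 = 30
  Juno: 3·1 + 4·2 + 13·0 = 11
  Lumen: 3·2 + 4·0 + 13·3 = 45
  Granite: 3·3 + 4·3 + 13·1 = 34
Lumen has the highest total.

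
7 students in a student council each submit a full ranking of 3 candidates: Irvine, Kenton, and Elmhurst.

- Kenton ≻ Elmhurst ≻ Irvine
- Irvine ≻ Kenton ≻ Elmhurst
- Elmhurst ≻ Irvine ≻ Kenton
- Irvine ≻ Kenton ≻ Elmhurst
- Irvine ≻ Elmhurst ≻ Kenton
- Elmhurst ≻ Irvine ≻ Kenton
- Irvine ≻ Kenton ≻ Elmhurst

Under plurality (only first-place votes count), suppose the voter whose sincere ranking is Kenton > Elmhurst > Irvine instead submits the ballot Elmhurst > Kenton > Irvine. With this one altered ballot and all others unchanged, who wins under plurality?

First-place totals with the altered ballot: Irvine 4, Kenton 0, Elmhurst 3.
The winner is unchanged: still Irvine.

Irvine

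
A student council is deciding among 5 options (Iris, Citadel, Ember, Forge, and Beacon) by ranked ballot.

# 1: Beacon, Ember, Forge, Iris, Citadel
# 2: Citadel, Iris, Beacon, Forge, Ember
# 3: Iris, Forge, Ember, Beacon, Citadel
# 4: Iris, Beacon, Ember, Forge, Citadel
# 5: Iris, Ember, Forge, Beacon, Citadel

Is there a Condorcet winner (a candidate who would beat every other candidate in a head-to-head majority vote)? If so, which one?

Head-to-head results (5 voters total):
Iris vs Citadel: Iris wins 4–1.
Iris vs Ember: Iris wins 4–1.
Iris vs Forge: Iris wins 4–1.
Iris vs Beacon: Iris wins 4–1.
Citadel vs Ember: Ember wins 4–1.
Citadel vs Forge: Forge wins 4–1.
Citadel vs Beacon: Beacon wins 4–1.
Ember vs Forge: Ember wins 3–2.
Ember vs Beacon: Beacon wins 3–2.
Forge vs Beacon: Beacon wins 3–2.
Iris beats each rival — Citadel (4–1), Ember (4–1), Forge (4–1), Beacon (4–1) — so Iris is the Condorcet winner.

Iris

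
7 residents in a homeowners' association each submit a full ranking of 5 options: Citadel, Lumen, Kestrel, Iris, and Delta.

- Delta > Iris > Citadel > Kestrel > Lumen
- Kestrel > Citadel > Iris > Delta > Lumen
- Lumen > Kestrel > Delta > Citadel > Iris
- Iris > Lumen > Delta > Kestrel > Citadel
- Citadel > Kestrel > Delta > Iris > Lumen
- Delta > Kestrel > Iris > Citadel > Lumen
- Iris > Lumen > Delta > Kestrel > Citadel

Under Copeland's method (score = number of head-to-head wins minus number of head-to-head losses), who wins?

Pairwise results:
  Citadel vs Lumen: Citadel wins 4–3.
  Citadel vs Kestrel: Kestrel wins 5–2.
  Citadel vs Iris: Iris wins 4–3.
  Citadel vs Delta: Delta wins 5–2.
  Lumen vs Kestrel: Kestrel wins 4–3.
  Lumen vs Iris: Iris wins 6–1.
  Lumen vs Delta: Delta wins 4–3.
  Kestrel vs Iris: Kestrel wins 4–3.
  Kestrel vs Delta: Delta wins 4–3.
  Iris vs Delta: Delta wins 4–3.
Copeland scores (wins − losses):
  Citadel: 1 − 3 = -2
  Lumen: 0 − 4 = -4
  Kestrel: 3 − 1 = 2
  Iris: 2 − 2 = 0
  Delta: 4 − 0 = 4
Delta has the best Copeland score.

Delta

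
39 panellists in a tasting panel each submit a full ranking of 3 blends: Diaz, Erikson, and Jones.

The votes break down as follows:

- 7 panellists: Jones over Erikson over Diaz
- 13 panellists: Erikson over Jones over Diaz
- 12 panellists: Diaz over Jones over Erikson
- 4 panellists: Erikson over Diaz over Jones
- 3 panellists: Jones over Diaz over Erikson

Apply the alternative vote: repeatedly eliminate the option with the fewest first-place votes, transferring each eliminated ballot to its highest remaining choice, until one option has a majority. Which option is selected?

Erikson

Round 1: Erikson 17, Diaz 12, Jones 10. Jones has the fewest and is eliminated.
Round 2: Erikson 24, Diaz 15. Erikson has a majority.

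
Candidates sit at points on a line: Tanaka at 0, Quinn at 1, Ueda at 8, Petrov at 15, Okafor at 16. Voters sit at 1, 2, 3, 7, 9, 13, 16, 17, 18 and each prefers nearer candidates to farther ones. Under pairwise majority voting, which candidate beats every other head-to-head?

With single-peaked preferences on a line, the Condorcet winner is the candidate closest to the median voter.
The median voter (position 9) is closest to Ueda at 8.
Check: Ueda vs Petrov — voters closer to Ueda: 5 of 9.

Ueda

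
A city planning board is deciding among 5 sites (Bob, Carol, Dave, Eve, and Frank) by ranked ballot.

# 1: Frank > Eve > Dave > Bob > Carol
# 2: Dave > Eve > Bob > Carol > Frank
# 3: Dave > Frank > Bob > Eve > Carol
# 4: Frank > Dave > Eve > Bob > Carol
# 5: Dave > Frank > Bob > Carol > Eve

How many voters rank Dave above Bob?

Ballots ranking Dave above Bob: 5.
Ballots ranking Bob above Dave: 0.
So 5 of 5 voters prefer Dave to Bob.

5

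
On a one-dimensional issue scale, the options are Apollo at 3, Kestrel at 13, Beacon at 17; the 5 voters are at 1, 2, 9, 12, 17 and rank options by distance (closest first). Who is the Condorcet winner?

With single-peaked preferences on a line, the Condorcet winner is the candidate closest to the median voter.
The median voter (position 9) is closest to Kestrel at 13.
Check: Kestrel vs Beacon — voters closer to Kestrel: 4 of 5.

Kestrel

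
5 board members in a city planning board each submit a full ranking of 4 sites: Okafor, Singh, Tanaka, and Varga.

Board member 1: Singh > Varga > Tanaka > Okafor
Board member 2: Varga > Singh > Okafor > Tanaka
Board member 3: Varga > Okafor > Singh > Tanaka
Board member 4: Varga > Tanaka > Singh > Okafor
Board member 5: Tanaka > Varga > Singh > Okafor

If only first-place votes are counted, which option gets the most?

Varga

First-place vote totals:
  Okafor: 0
  Singh: 1
  Tanaka: 1
  Varga: 3
Varga has the most first-place votes.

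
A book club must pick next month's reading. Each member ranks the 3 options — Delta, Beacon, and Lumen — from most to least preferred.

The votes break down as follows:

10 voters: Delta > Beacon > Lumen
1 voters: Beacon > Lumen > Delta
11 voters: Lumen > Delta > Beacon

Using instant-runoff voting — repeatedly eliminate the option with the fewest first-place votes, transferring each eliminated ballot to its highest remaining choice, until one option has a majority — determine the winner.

Lumen

Round 1: Lumen 11, Delta 10, Beacon 1. Beacon has the fewest and is eliminated.
Round 2: Lumen 12, Delta 10. Lumen has a majority.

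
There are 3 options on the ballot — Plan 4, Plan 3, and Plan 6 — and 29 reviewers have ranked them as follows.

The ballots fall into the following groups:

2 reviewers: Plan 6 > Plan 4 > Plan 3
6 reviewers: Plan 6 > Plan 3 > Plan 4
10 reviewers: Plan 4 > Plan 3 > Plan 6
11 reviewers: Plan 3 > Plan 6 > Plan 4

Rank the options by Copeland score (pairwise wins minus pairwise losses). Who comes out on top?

Plan 3

Pairwise results:
  Plan 4 vs Plan 3: Plan 3 wins 17–12.
  Plan 4 vs Plan 6: Plan 6 wins 19–10.
  Plan 3 vs Plan 6: Plan 3 wins 21–8.
Copeland scores (wins − losses):
  Plan 4: 0 − 2 = -2
  Plan 3: 2 − 0 = 2
  Plan 6: 1 − 1 = 0
Plan 3 has the best Copeland score.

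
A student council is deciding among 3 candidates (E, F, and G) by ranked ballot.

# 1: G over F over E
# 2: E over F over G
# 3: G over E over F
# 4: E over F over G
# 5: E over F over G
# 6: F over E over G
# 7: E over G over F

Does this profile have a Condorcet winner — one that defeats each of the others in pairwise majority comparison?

Yes

Head-to-head results (7 voters total):
E vs F: E wins 5–2.
E vs G: E wins 5–2.
F vs G: F wins 4–3.
E beats each rival — F (5–2), G (5–2) — so E is the Condorcet winner.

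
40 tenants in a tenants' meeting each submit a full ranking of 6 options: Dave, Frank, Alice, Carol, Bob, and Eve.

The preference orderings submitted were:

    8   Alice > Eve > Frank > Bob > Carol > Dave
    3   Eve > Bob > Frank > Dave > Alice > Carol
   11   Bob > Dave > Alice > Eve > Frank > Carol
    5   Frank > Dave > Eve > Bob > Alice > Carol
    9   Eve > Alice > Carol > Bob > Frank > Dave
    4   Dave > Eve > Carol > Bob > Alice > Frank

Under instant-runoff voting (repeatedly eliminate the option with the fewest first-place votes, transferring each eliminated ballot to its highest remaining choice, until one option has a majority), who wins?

Round 1: Eve 12, Bob 11, Alice 8, Frank 5, Dave 4, Carol 0. Carol has the fewest and is eliminated.
Round 2: Eve 12, Bob 11, Alice 8, Frank 5, Dave 4. Dave has the fewest and is eliminated.
Round 3: Eve 16, Bob 11, Alice 8, Frank 5. Frank has the fewest and is eliminated.
Round 4: Eve 21, Bob 11, Alice 8. Eve has a majority.

Eve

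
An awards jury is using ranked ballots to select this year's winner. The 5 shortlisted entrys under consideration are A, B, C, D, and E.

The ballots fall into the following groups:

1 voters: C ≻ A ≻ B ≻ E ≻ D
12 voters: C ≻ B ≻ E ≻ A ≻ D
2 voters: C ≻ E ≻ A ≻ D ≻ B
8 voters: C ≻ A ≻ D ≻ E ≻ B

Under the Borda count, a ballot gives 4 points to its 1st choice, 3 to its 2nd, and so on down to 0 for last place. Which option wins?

Borda scores:
  A: 3 + 12·1 + 2·2 + 8·3 = 43
  B: 2 + 12·3 + 2·0 + 8·0 = 38
  C: 4 + 12·4 + 2·4 + 8·4 = 92
  D: 0 + 12·0 + 2·1 + 8·2 = 18
  E: 1 + 12·2 + 2·3 + 8·1 = 39
C has the highest total.

C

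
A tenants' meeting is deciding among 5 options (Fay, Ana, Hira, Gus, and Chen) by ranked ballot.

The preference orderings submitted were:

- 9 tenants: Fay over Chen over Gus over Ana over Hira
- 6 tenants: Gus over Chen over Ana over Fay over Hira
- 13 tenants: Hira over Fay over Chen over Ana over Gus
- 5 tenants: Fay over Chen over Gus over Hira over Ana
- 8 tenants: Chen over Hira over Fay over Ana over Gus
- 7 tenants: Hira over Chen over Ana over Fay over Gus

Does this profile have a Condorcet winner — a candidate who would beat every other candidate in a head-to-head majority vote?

Head-to-head results (48 voters total):
Fay vs Ana: Fay wins 35–13.
Fay vs Hira: Hira wins 28–20.
Fay vs Gus: Fay wins 42–6.
Fay vs Chen: Fay wins 27–21.
Ana vs Hira: Hira wins 33–15.
Ana vs Gus: Ana wins 28–20.
Ana vs Chen: Chen wins 48–0.
Hira vs Gus: Hira wins 28–20.
Hira vs Chen: Chen wins 28–20.
Gus vs Chen: Chen wins 42–6.
No candidate beats all others: Fay beats Chen beats Hira beats Fay, a majority cycle.

No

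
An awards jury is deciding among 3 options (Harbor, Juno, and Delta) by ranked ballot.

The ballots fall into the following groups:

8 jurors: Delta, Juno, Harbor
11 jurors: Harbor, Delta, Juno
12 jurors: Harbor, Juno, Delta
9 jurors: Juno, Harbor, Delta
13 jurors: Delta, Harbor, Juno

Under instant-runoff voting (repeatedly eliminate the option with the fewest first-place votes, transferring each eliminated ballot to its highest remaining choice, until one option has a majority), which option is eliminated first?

Round 1: Harbor 23, Delta 21, Juno 9. Juno has the fewest and is eliminated.
Round 2: Harbor 32, Delta 21. Harbor has a majority.

Juno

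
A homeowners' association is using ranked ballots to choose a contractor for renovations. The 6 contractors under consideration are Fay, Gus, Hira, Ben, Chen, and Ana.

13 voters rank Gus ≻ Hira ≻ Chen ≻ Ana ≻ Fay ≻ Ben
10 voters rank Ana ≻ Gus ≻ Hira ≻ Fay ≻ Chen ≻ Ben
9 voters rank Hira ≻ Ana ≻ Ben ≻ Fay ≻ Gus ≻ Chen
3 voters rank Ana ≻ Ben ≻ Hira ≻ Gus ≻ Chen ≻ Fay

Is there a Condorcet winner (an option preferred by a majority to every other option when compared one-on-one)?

Head-to-head results (35 voters total):
Fay vs Gus: Gus wins 26–9.
Fay vs Hira: Hira wins 35–0.
Fay vs Ben: Fay wins 23–12.
Fay vs Chen: Fay wins 19–16.
Fay vs Ana: Ana wins 35–0.
Gus vs Hira: Gus wins 23–12.
Gus vs Ben: Gus wins 23–12.
Gus vs Chen: Gus wins 35–0.
Gus vs Ana: Ana wins 22–13.
Hira vs Ben: Hira wins 32–3.
Hira vs Chen: Hira wins 35–0.
Hira vs Ana: Hira wins 22–13.
Ben vs Chen: Chen wins 23–12.
Ben vs Ana: Ana wins 35–0.
Chen vs Ana: Ana wins 22–13.
No candidate beats all others: Gus beats Hira beats Ana beats Gus, a majority cycle.

No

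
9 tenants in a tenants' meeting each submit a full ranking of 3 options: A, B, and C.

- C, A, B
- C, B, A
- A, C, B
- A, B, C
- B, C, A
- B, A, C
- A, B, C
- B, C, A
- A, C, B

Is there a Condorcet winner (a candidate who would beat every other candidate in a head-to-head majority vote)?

Head-to-head results (9 voters total):
A vs B: A wins 5–4.
A vs C: A wins 5–4.
B vs C: B wins 5–4.
A beats each rival — B (5–4), C (5–4) — so A is the Condorcet winner.

Yes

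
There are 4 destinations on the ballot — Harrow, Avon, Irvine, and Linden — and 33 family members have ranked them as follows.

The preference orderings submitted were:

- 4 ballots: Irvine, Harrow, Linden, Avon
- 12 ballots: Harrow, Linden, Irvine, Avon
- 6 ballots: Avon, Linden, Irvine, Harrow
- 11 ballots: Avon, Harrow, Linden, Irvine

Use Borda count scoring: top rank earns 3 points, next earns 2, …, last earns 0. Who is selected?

Harrow

Borda scores:
  Harrow: 4·2 + 12·3 + 6·0 + 11·2 = 66
  Avon: 4·0 + 12·0 + 6·3 + 11·3 = 51
  Irvine: 4·3 + 12·1 + 6·1 + 11·0 = 30
  Linden: 4·1 + 12·2 + 6·2 + 11·1 = 51
Harrow has the highest total.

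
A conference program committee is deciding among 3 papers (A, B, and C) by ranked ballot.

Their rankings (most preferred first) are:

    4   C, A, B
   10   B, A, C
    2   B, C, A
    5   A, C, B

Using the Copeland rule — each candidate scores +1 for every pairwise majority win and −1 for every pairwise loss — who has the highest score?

Pairwise results:
  A vs B: B wins 12–9.
  A vs C: A wins 15–6.
  B vs C: B wins 12–9.
Copeland scores (wins − losses):
  A: 1 − 1 = 0
  B: 2 − 0 = 2
  C: 0 − 2 = -2
B has the best Copeland score.

B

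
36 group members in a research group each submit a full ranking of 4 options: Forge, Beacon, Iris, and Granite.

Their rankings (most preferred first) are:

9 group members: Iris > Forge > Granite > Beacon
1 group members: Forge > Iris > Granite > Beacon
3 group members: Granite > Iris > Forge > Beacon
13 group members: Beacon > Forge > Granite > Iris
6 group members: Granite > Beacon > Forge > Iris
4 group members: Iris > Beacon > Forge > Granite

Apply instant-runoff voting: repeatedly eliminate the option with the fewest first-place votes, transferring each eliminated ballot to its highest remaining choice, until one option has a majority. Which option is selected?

Round 1: Beacon 13, Iris 13, Granite 9, Forge 1. Forge has the fewest and is eliminated.
Round 2: Iris 14, Beacon 13, Granite 9. Granite has the fewest and is eliminated.
Round 3: Beacon 19, Iris 17. Beacon has a majority.

Beacon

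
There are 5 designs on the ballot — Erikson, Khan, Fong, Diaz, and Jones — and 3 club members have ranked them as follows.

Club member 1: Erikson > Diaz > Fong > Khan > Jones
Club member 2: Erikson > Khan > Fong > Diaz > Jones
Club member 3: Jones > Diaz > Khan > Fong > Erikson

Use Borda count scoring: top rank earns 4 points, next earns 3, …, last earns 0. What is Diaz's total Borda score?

Borda scores:
  Erikson: 4 + 4 + 0 = 8
  Khan: 1 + 3 + 2 = 6
  Fong: 2 + 2 + 1 = 5
  Diaz: 3 + 1 + 3 = 7
  Jones: 0 + 0 + 4 = 4

7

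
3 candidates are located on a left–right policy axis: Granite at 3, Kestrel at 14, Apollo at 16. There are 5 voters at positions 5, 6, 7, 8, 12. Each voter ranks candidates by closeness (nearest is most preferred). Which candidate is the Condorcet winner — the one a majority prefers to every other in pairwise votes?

With single-peaked preferences on a line, the Condorcet winner is the candidate closest to the median voter.
The median voter (position 7) is closest to Granite at 3.
Check: Granite vs Apollo — voters closer to Granite: 4 of 5.

Granite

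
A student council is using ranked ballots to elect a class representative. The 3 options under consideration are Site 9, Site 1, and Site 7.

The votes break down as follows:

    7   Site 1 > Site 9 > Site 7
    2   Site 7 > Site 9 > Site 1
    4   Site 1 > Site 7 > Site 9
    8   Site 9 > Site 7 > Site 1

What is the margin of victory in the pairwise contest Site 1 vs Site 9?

Ballots ranking Site 1 above Site 9: 7+4 = 11.
Ballots ranking Site 9 above Site 1: 2+8 = 10.
Site 1 wins 11–10, a margin of 1.

1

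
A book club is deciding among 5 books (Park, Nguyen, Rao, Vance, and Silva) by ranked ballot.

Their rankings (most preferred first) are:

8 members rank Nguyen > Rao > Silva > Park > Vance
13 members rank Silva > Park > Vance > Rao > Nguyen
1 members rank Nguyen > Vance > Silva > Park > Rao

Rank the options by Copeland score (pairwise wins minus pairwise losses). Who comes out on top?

Pairwise results:
  Park vs Nguyen: Park wins 13–9.
  Park vs Rao: Park wins 14–8.
  Park vs Vance: Park wins 21–1.
  Park vs Silva: Silva wins 22–0.
  Nguyen vs Rao: Rao wins 13–9.
  Nguyen vs Vance: Vance wins 13–9.
  Nguyen vs Silva: Silva wins 13–9.
  Rao vs Vance: Vance wins 14–8.
  Rao vs Silva: Silva wins 14–8.
  Vance vs Silva: Silva wins 21–1.
Copeland scores (wins − losses):
  Park: 3 − 1 = 2
  Nguyen: 0 − 4 = -4
  Rao: 1 − 3 = -2
  Vance: 2 − 2 = 0
  Silva: 4 − 0 = 4
Silva has the best Copeland score.

Silva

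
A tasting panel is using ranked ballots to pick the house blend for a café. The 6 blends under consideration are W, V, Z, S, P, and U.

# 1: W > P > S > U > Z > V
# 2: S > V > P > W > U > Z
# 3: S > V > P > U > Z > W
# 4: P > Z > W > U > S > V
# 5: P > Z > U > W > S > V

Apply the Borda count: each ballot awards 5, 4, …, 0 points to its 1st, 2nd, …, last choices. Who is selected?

P

Borda scores:
  W: 5 + 2 + 0 + 3 + 2 = 12
  V: 0 + 4 + 4 + 0 + 0 = 8
  Z: 1 + 0 + 1 + 4 + 4 = 10
  S: 3 + 5 + 5 + 1 + 1 = 15
  P: 4 + 3 + 3 + 5 + 5 = 20
  U: 2 + 1 + 2 + 2 + 3 = 10
P has the highest total.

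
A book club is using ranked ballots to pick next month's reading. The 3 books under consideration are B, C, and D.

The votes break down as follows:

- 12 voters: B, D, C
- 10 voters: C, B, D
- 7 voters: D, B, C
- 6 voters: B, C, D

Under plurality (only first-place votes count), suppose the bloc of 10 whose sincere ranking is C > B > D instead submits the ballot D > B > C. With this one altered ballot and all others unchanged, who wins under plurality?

B

First-place totals with the altered ballot: B 18, C 0, D 17.
The winner is unchanged: still B.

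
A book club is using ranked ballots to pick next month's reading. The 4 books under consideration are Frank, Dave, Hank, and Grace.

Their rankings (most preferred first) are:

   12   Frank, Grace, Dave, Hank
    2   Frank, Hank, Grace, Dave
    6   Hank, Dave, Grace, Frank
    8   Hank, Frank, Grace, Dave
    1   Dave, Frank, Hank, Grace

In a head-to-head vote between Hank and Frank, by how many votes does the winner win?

1

Ballots ranking Hank above Frank: 6+8 = 14.
Ballots ranking Frank above Hank: 12+2+1 = 15.
Frank wins 15–14, a margin of 1.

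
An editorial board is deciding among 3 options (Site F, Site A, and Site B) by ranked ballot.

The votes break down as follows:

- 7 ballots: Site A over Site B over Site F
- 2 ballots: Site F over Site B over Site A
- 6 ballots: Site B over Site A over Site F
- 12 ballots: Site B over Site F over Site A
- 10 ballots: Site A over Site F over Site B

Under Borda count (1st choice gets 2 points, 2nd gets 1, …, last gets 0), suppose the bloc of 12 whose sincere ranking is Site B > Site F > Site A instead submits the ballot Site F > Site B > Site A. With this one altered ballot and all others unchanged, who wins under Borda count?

Borda totals with the altered ballot: Site F 38, Site A 40, Site B 33.
The switch changes the winner from Site B to Site A.

Site A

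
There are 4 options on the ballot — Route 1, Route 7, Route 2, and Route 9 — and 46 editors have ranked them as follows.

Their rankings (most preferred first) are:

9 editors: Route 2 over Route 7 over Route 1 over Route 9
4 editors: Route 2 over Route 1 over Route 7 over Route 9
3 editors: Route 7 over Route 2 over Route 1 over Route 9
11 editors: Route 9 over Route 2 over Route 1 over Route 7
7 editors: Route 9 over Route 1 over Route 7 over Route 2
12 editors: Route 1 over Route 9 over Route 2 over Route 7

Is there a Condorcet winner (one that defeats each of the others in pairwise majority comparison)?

No

Head-to-head results (46 voters total):
Route 1 vs Route 7: Route 1 wins 34–12.
Route 1 vs Route 2: Route 2 wins 27–19.
Route 1 vs Route 9: Route 1 wins 28–18.
Route 7 vs Route 2: Route 2 wins 36–10.
Route 7 vs Route 9: Route 9 wins 30–16.
Route 2 vs Route 9: Route 9 wins 30–16.
No candidate beats all others: Route 1 beats Route 9 beats Route 2 beats Route 1, a majority cycle.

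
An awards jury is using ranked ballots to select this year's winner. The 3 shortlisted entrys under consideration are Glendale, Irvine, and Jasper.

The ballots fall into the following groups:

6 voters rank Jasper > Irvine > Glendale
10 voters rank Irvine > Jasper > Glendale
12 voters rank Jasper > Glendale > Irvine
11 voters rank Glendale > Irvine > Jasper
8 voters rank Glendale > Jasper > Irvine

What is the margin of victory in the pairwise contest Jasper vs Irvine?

5

Ballots ranking Jasper above Irvine: 6+12+8 = 26.
Ballots ranking Irvine above Jasper: 10+11 = 21.
Jasper wins 26–21, a margin of 5.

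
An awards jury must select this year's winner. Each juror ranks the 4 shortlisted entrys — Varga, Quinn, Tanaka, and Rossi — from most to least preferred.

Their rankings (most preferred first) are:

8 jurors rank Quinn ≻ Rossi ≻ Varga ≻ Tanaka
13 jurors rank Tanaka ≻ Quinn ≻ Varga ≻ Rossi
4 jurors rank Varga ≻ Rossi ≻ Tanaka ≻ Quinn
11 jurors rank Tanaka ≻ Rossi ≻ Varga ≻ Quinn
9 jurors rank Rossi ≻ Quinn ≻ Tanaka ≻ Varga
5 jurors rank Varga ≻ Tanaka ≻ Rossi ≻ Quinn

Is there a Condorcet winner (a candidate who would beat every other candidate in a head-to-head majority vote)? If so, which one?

Head-to-head results (50 voters total):
Varga vs Quinn: Quinn wins 30–20.
Varga vs Tanaka: Tanaka wins 33–17.
Varga vs Rossi: Rossi wins 28–22.
Quinn vs Tanaka: Tanaka wins 33–17.
Quinn vs Rossi: Rossi wins 29–21.
Tanaka vs Rossi: Tanaka wins 29–21.
Tanaka beats each rival — Varga (33–17), Quinn (33–17), Rossi (29–21) — so Tanaka is the Condorcet winner.

Tanaka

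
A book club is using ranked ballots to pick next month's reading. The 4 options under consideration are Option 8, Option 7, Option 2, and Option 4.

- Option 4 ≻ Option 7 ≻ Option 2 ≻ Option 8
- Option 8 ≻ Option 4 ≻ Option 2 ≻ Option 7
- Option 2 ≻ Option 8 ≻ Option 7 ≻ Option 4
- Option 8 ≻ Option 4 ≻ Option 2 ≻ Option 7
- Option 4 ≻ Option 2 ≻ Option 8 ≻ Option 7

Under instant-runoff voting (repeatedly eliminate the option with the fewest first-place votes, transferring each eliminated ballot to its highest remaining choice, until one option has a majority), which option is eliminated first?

Option 7

Round 1: Option 8 2, Option 4 2, Option 2 1, Option 7 0. Option 7 has the fewest and is eliminated.
Round 2: Option 8 2, Option 4 2, Option 2 1. Option 2 has the fewest and is eliminated.
Round 3: Option 8 3, Option 4 2. Option 8 has a majority.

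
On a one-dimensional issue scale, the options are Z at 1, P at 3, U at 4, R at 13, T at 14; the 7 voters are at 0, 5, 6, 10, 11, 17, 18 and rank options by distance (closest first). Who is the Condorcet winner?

R

With single-peaked preferences on a line, the Condorcet winner is the candidate closest to the median voter.
The median voter (position 10) is closest to R at 13.
Check: R vs U — voters closer to R: 4 of 7.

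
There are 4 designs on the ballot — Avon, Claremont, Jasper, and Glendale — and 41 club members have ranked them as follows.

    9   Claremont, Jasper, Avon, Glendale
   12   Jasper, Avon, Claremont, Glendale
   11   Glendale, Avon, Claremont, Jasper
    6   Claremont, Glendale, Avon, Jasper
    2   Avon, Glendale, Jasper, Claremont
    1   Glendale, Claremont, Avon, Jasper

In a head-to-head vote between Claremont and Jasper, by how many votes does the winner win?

Ballots ranking Claremont above Jasper: 9+11+6+1 = 27.
Ballots ranking Jasper above Claremont: 12+2 = 14.
Claremont wins 27–14, a margin of 13.

13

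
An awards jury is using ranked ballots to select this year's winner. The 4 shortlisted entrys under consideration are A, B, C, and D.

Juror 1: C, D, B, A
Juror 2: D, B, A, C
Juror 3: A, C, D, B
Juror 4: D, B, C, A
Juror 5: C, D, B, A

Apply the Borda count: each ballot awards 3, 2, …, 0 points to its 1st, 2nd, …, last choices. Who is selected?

Borda scores:
  A: 0 + 1 + 3 + 0 + 0 = 4
  B: 1 + 2 + 0 + 2 + 1 = 6
  C: 3 + 0 + 2 + 1 + 3 = 9
  D: 2 + 3 + 1 + 3 + 2 = 11
D has the highest total.

D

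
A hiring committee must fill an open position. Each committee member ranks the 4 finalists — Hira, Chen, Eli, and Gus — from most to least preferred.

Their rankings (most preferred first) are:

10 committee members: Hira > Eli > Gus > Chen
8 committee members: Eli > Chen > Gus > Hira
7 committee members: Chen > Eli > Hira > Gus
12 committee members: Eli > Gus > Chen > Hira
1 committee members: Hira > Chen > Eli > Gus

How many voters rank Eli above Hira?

Ballots ranking Eli above Hira: 8+7+12 = 27.
Ballots ranking Hira above Eli: 10+1 = 11.
So 27 of 38 voters prefer Eli to Hira.

27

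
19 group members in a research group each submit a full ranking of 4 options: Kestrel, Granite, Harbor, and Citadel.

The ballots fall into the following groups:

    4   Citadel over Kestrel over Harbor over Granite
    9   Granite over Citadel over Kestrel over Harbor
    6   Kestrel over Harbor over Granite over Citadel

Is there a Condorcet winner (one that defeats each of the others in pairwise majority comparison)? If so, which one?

Head-to-head results (19 voters total):
Kestrel vs Granite: Kestrel wins 10–9.
Kestrel vs Harbor: Kestrel wins 19–0.
Kestrel vs Citadel: Citadel wins 13–6.
Granite vs Harbor: Harbor wins 10–9.
Granite vs Citadel: Granite wins 15–4.
Harbor vs Citadel: Citadel wins 13–6.
No candidate beats all others: Kestrel beats Granite beats Citadel beats Kestrel, a majority cycle.

No Condorcet winner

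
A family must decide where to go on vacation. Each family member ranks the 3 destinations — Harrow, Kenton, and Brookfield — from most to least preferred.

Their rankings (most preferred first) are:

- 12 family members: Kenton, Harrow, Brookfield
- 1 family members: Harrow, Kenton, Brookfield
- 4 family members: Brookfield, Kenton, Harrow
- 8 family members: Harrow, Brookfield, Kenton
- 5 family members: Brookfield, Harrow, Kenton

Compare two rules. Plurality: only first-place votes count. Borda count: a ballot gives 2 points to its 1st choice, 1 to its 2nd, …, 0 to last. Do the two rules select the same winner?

Plurality first-place counts: Harrow 9, Kenton 12, Brookfield 9 → Kenton.
Borda totals: Harrow 35, Kenton 29, Brookfield 26 → Harrow.
The two rules disagree: plurality picks Kenton, Borda picks Harrow.

No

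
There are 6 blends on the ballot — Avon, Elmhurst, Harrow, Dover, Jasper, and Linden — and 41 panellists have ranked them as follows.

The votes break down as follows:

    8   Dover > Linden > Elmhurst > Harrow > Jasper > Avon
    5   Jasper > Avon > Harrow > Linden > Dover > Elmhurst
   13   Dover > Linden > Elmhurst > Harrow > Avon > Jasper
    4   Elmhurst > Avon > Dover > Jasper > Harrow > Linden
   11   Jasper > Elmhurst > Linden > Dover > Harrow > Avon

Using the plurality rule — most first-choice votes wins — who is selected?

First-place vote totals:
  Avon: 0
  Elmhurst: 4
  Harrow: 0
  Dover: 21
  Jasper: 16
  Linden: 0
Dover has the most first-place votes.

Dover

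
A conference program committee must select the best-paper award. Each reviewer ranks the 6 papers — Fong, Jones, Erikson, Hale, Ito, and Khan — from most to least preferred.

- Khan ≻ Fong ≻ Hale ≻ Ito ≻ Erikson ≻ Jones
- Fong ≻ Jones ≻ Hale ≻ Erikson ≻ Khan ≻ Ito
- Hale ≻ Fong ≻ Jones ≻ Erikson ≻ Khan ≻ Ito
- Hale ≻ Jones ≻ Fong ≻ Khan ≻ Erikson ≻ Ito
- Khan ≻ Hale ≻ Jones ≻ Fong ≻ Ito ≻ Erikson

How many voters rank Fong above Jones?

Ballots ranking Fong above Jones: 3.
Ballots ranking Jones above Fong: 2.
So 3 of 5 voters prefer Fong to Jones.

3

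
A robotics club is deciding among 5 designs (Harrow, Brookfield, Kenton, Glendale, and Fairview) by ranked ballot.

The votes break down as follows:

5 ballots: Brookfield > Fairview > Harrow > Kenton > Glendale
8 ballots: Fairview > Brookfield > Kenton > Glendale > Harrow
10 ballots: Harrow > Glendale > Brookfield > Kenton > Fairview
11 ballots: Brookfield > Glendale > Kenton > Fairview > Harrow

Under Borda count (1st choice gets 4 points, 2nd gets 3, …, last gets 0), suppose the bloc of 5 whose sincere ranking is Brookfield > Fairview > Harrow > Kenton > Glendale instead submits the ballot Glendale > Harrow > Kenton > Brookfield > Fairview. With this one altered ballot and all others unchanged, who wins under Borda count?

Borda totals with the altered ballot: Harrow 55, Brookfield 93, Kenton 58, Glendale 91, Fairview 43.
The winner is unchanged: still Brookfield.

Brookfield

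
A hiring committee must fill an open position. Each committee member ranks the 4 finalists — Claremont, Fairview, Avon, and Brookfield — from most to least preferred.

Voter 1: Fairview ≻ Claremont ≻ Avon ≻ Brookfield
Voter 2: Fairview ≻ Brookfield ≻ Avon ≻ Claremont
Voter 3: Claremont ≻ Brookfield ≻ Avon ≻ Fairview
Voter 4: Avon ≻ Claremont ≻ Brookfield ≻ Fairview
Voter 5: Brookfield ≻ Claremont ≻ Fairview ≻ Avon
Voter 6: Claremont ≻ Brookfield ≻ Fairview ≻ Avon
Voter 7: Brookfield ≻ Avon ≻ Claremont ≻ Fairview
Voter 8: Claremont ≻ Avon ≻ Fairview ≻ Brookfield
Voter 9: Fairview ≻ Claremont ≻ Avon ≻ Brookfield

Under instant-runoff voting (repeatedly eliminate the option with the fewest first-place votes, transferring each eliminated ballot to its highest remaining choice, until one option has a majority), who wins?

Claremont

Round 1: Claremont 3, Fairview 3, Brookfield 2, Avon 1. Avon has the fewest and is eliminated.
Round 2: Claremont 4, Fairview 3, Brookfield 2. Brookfield has the fewest and is eliminated.
Round 3: Claremont 6, Fairview 3. Claremont has a majority.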